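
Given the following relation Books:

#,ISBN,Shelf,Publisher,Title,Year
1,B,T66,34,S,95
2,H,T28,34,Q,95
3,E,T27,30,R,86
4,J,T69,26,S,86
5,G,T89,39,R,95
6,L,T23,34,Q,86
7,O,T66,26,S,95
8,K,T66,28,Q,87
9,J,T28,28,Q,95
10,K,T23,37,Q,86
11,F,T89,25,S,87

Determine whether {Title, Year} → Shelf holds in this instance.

(Title=S, Year=95): rows 1, 7 → Shelf = T66, T66 ✓
(Title=Q, Year=95): rows 2, 9 → Shelf = T28, T28 ✓
(Title=R, Year=86): row 3 → Shelf = T27 ✓
(Title=S, Year=86): row 4 → Shelf = T69 ✓
(Title=R, Year=95): row 5 → Shelf = T89 ✓
(Title=Q, Year=86): rows 6, 10 → Shelf = T23, T23 ✓
(Title=Q, Year=87): row 8 → Shelf = T66 ✓
(Title=S, Year=87): row 11 → Shelf = T89 ✓
Every {Title, Year} value is associated with a single Shelf value, so {Title, Year} → Shelf holds.

Yes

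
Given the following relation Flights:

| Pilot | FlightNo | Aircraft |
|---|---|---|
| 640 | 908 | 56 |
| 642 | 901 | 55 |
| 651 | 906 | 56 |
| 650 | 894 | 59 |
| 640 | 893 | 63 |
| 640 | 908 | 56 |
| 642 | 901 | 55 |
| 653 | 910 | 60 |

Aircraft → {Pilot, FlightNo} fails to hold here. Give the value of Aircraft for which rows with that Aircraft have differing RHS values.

56

Aircraft=56: 3 rows → {Pilot,FlightNo} takes values {(640, 908), (651, 906)} — violation
Aircraft=55: 2 rows → {Pilot,FlightNo} = (642, 901), (642, 901) ✓
Aircraft=59: 1 row → {Pilot,FlightNo} = (650, 894) ✓
Aircraft=63: 1 row → {Pilot,FlightNo} = (640, 893) ✓
Aircraft=60: 1 row → {Pilot,FlightNo} = (653, 910) ✓
The only Aircraft value with inconsistent RHS is Aircraft=56.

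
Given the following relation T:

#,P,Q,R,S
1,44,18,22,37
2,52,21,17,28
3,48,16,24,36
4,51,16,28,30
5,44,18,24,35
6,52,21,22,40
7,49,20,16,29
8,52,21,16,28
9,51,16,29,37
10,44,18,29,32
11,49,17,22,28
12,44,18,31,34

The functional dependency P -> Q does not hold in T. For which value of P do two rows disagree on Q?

P=44: rows 1, 5, 10, 12 → Q = 18, 18, 18, 18 ✓
P=52: rows 2, 6, 8 → Q = 21, 21, 21 ✓
P=48: row 3 → Q = 16 ✓
P=51: rows 4, 9 → Q = 16, 16 ✓
P=49: rows 7, 11 → Q takes values {20, 17} — violation
The only P value with inconsistent Q is P=49.

49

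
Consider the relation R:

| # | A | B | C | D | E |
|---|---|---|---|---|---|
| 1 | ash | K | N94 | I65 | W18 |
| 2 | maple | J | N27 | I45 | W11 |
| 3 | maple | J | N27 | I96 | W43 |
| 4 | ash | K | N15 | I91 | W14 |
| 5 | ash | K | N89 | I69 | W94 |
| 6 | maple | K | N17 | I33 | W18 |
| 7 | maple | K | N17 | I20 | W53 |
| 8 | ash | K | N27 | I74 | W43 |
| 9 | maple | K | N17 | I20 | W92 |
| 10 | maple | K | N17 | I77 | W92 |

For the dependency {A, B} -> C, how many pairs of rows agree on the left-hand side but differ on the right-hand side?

(A=ash, B=K): violating pairs (1,4), (1,5), (1,8), (4,5), (4,8), (5,8) — 6 pairs.
(A=maple, B=J): all 2 rows agree on C — 0 pairs.
(A=maple, B=K): all 4 rows agree on C — 0 pairs.

6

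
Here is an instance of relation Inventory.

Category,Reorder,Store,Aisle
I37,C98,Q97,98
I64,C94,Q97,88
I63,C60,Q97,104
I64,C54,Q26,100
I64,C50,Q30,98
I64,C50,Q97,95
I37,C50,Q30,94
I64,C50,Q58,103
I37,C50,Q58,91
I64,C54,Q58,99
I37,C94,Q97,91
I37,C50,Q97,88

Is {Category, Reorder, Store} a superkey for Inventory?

All 12 rows have distinct {Category, Reorder, Store} values, so {Category, Reorder, Store} → (all attributes) holds and {Category, Reorder, Store} is a superkey.

Yes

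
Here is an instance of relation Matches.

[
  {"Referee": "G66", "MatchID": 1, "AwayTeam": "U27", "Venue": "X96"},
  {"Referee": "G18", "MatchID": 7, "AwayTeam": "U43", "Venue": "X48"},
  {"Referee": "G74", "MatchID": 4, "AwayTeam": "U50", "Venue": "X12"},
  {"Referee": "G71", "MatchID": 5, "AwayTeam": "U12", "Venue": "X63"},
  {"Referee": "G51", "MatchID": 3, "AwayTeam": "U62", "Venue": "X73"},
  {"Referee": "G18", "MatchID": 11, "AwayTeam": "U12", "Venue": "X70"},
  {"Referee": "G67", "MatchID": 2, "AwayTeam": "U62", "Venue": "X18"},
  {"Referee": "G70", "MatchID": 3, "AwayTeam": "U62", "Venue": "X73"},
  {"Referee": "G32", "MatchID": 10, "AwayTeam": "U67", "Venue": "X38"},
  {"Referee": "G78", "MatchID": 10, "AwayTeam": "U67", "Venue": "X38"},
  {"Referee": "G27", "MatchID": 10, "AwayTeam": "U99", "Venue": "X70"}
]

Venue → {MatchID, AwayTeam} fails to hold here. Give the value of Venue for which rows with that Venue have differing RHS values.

Venue=X96: 1 row → {MatchID,AwayTeam} = (1, U27) ✓
Venue=X48: 1 row → {MatchID,AwayTeam} = (7, U43) ✓
Venue=X12: 1 row → {MatchID,AwayTeam} = (4, U50) ✓
Venue=X63: 1 row → {MatchID,AwayTeam} = (5, U12) ✓
Venue=X73: 2 rows → {MatchID,AwayTeam} = (3, U62), (3, U62) ✓
Venue=X70: 2 rows → {MatchID,AwayTeam} takes values {(11, U12), (10, U99)} — violation
Venue=X18: 1 row → {MatchID,AwayTeam} = (2, U62) ✓
Venue=X38: 2 rows → {MatchID,AwayTeam} = (10, U67), (10, U67) ✓
The only Venue value with inconsistent RHS is Venue=X70.

X70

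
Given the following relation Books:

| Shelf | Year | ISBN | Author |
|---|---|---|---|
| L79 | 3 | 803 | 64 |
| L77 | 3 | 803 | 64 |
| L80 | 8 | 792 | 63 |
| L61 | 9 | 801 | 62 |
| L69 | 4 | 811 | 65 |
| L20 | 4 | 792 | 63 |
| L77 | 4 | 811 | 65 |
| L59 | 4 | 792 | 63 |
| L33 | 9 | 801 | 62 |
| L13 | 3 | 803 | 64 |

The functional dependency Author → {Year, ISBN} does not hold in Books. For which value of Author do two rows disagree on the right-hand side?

Author=64: 3 rows → {Year,ISBN} = (3, 803), (3, 803), (3, 803) ✓
Author=63: 3 rows → {Year,ISBN} takes values {(8, 792), (4, 792)} — violation
Author=62: 2 rows → {Year,ISBN} = (9, 801), (9, 801) ✓
Author=65: 2 rows → {Year,ISBN} = (4, 811), (4, 811) ✓
The only Author value with inconsistent RHS is Author=63.

63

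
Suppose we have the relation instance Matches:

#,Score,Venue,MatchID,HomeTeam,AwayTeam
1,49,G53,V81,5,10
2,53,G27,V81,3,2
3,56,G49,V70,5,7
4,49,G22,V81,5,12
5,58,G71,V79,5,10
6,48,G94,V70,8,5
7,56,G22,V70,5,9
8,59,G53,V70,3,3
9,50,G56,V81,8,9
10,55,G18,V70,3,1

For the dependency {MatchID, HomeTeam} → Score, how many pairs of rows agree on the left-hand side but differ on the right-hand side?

(MatchID=V81, HomeTeam=5): all 2 rows agree on Score — 0 pairs.
(MatchID=V70, HomeTeam=5): all 2 rows agree on Score — 0 pairs.
(MatchID=V70, HomeTeam=3): violating pairs (8,10) — 1 pair.

1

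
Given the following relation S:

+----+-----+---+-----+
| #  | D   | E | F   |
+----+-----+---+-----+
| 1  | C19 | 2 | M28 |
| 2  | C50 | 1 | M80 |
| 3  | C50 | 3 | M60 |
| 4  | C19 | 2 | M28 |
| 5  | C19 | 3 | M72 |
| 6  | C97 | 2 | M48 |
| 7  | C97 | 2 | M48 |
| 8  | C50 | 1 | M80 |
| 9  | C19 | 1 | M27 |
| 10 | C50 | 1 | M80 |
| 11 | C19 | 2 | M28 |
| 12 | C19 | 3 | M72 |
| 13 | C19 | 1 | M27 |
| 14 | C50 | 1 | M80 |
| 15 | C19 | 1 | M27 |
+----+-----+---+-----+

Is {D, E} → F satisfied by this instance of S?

(D=C19, E=2): rows 1, 4, 11 → F = M28, M28, M28 ✓
(D=C50, E=1): rows 2, 8, 10, 14 → F = M80, M80, M80, M80 ✓
(D=C50, E=3): row 3 → F = M60 ✓
(D=C19, E=3): rows 5, 12 → F = M72, M72 ✓
(D=C97, E=2): rows 6, 7 → F = M48, M48 ✓
(D=C19, E=1): rows 9, 13, 15 → F = M27, M27, M27 ✓
Every {D, E} value is associated with a single F value, so {D, E} → F holds.

Yes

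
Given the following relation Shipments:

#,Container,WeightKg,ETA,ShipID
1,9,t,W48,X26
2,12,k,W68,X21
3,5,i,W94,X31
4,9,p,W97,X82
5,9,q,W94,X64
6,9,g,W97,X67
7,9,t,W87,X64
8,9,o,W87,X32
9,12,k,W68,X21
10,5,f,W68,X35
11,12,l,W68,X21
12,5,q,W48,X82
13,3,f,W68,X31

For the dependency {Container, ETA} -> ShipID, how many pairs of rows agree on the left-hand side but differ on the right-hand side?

2

(Container=12, ETA=W68): all 3 rows agree on ShipID — 0 pairs.
(Container=9, ETA=W97): violating pairs (4,6) — 1 pair.
(Container=9, ETA=W87): violating pairs (7,8) — 1 pair.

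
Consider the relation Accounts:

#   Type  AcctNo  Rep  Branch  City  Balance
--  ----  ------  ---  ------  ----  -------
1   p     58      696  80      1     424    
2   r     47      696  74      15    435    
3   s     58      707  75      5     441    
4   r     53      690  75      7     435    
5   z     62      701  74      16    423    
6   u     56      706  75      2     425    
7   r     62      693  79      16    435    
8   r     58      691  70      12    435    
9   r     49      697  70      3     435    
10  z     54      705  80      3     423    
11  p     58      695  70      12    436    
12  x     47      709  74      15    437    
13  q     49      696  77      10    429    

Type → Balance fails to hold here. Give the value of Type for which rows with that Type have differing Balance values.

Type=p: rows 1, 11 → Balance takes values {424, 436} — violation
Type=r: rows 2, 4, 7, 8, 9 → Balance = 435, 435, 435, 435, 435 ✓
Type=s: row 3 → Balance = 441 ✓
Type=z: rows 5, 10 → Balance = 423, 423 ✓
Type=u: row 6 → Balance = 425 ✓
Type=x: row 12 → Balance = 437 ✓
Type=q: row 13 → Balance = 429 ✓
The only Type value with inconsistent Balance is Type=p.

p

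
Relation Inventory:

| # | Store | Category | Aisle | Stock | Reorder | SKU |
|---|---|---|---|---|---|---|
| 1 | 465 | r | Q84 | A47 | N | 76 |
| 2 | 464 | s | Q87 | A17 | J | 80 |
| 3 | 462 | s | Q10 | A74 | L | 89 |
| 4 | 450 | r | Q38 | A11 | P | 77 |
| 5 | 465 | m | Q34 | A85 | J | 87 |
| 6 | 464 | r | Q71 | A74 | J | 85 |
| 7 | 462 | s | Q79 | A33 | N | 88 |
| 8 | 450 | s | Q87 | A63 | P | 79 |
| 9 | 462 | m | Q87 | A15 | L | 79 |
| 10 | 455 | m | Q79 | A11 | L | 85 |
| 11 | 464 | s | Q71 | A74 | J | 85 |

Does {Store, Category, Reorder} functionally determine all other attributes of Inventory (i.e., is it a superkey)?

No

Rows 2 and 11 have the same {Store, Category, Reorder} value (Store=464, Category=s, Reorder=J) but are distinct tuples, so {Store, Category, Reorder} does not determine every attribute — not a superkey.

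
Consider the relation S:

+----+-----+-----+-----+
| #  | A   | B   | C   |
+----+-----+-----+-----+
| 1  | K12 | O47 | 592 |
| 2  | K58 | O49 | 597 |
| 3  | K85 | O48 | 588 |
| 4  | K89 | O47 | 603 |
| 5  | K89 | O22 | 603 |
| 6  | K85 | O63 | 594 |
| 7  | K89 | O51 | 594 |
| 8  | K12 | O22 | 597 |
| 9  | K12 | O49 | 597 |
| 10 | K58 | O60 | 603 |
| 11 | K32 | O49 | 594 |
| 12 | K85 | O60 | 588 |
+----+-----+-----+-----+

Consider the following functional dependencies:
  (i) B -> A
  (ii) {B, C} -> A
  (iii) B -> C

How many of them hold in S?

0

(i) B -> A: B=O47: rows 1, 4 → A takes values {K12, K89} — violation; B=O49: rows 2, 9, 11 → A takes values {K58, K12, K32} — violation; B=O22: rows 5, 8 → A takes values {K89, K12} — violation; B=O60: rows 10, 12 → A takes values {K58, K85} — violation — fails.
(ii) {B, C} -> A: (B=O49, C=597): rows 2, 9 → A takes values {K58, K12} — violation — fails.
(iii) B -> C: B=O47: rows 1, 4 → C takes values {592, 603} — violation; B=O49: rows 2, 9, 11 → C takes values {597, 594} — violation; B=O22: rows 5, 8 → C takes values {603, 597} — violation; B=O60: rows 10, 12 → C takes values {603, 588} — violation — fails.
None of the 3 dependencies hold.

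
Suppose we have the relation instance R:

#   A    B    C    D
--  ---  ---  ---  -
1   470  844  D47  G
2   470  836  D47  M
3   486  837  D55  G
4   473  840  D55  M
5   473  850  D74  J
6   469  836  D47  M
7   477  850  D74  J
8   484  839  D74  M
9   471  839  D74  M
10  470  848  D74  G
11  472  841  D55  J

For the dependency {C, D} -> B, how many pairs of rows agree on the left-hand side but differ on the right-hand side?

0

(C=D47, D=M): all 2 rows agree on B — 0 pairs.
(C=D74, D=J): all 2 rows agree on B — 0 pairs.
(C=D74, D=M): all 2 rows agree on B — 0 pairs.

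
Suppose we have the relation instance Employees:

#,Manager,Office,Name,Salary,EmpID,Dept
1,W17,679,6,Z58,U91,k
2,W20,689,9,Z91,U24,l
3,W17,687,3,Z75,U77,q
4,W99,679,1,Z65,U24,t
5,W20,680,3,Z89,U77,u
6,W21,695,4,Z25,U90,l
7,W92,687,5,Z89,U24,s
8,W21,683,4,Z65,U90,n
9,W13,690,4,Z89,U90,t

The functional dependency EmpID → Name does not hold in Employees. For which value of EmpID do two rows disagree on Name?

EmpID=U91: row 1 → Name = 6 ✓
EmpID=U24: rows 2, 4, 7 → Name takes values {9, 1, 5} — violation
EmpID=U77: rows 3, 5 → Name = 3, 3 ✓
EmpID=U90: rows 6, 8, 9 → Name = 4, 4, 4 ✓
The only EmpID value with inconsistent Name is EmpID=U24.

U24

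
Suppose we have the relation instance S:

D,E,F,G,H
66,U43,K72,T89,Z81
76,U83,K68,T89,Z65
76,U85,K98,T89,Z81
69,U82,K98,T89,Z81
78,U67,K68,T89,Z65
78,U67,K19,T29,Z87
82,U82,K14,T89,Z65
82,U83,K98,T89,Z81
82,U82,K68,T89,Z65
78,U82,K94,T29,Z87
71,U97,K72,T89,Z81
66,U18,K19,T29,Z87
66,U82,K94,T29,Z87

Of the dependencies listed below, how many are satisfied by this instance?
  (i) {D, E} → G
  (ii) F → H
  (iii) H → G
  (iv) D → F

2

(i) {D, E} → G: (D=78, E=U67): 2 rows → G takes values {T89, T29} — violation — fails.
(ii) F → H: every LHS value maps to a single RHS value — holds.
(iii) H → G: every LHS value maps to a single RHS value — holds.
(iv) D → F: D=66: 3 rows → F takes values {K72, K19, K94} — violation; D=76: 2 rows → F takes values {K68, K98} — violation; D=78: 3 rows → F takes values {K68, K19, K94} — violation; D=82: 3 rows → F takes values {K14, K98, K68} — violation — fails.
2 of the 4 dependencies hold.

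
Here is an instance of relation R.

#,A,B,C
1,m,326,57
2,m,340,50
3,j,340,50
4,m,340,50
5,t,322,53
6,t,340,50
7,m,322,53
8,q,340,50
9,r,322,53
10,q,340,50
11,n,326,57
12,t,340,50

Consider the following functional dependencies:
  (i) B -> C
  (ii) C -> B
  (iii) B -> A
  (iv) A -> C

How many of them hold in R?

2

(i) B -> C: every LHS value maps to a single RHS value — holds.
(ii) C -> B: every LHS value maps to a single RHS value — holds.
(iii) B -> A: B=326: rows 1, 11 → A takes values {m, n} — violation; B=340: rows 2, 3, 4, 6, 8, 10, 12 → A takes values {m, j, t, q} — violation; B=322: rows 5, 7, 9 → A takes values {t, m, r} — violation — fails.
(iv) A -> C: A=m: rows 1, 2, 4, 7 → C takes values {57, 50, 53} — violation; A=t: rows 5, 6, 12 → C takes values {53, 50} — violation — fails.
2 of the 4 dependencies hold.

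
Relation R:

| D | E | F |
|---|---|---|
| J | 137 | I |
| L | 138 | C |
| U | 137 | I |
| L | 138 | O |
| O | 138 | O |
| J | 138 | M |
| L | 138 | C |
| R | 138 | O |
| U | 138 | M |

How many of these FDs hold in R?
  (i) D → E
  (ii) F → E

1

(i) D → E: D=J: 2 rows → E takes values {137, 138} — violation; D=U: 2 rows → E takes values {137, 138} — violation — fails.
(ii) F → E: every LHS value maps to a single RHS value — holds.
1 of the 2 dependencies holds.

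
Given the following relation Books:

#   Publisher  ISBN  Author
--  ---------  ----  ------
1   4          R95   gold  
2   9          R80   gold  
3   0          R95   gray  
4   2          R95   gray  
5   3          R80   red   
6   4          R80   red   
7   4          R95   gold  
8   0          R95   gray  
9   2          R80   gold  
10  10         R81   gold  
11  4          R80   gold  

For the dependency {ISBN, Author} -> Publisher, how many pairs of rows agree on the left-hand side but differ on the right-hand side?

6

(ISBN=R95, Author=gold): all 2 rows agree on Publisher — 0 pairs.
(ISBN=R80, Author=gold): violating pairs (2,9), (2,11), (9,11) — 3 pairs.
(ISBN=R95, Author=gray): violating pairs (3,4), (4,8) — 2 pairs.
(ISBN=R80, Author=red): violating pairs (5,6) — 1 pair.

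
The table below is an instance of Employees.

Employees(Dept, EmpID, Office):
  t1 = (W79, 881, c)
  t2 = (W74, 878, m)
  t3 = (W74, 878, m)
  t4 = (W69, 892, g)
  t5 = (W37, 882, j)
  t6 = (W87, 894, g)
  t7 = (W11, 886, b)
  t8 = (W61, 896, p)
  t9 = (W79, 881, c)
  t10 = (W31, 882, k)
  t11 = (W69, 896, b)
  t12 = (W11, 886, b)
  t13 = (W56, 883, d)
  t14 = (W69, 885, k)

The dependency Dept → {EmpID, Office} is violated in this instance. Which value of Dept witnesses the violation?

Dept=W79: rows 1, 9 → {EmpID,Office} = (881, c), (881, c) ✓
Dept=W74: rows 2, 3 → {EmpID,Office} = (878, m), (878, m) ✓
Dept=W69: rows 4, 11, 14 → {EmpID,Office} takes values {(892, g), (896, b), (885, k)} — violation
Dept=W37: row 5 → {EmpID,Office} = (882, j) ✓
Dept=W87: row 6 → {EmpID,Office} = (894, g) ✓
Dept=W11: rows 7, 12 → {EmpID,Office} = (886, b), (886, b) ✓
Dept=W61: row 8 → {EmpID,Office} = (896, p) ✓
Dept=W31: row 10 → {EmpID,Office} = (882, k) ✓
Dept=W56: row 13 → {EmpID,Office} = (883, d) ✓
The only Dept value with inconsistent RHS is Dept=W69.

W69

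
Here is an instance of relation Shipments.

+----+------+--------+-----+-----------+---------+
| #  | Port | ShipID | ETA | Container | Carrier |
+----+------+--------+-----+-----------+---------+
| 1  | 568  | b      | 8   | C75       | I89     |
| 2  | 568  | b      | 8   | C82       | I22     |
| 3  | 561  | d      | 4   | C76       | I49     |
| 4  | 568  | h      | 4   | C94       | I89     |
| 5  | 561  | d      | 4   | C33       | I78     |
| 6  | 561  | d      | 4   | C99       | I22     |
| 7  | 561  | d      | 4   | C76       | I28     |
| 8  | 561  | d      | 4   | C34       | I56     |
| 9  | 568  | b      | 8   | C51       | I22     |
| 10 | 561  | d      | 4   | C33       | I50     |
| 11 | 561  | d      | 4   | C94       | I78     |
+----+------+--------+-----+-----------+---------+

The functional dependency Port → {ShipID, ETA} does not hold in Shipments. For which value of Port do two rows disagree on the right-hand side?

568

Port=568: rows 1, 2, 4, 9 → {ShipID,ETA} takes values {(b, 8), (h, 4)} — violation
Port=561: rows 3, 5, 6, 7, 8, 10, 11 → {ShipID,ETA} = (d, 4), (d, 4), (d, 4), (d, 4), (d, 4), (d, 4), (d, 4) ✓
The only Port value with inconsistent RHS is Port=568.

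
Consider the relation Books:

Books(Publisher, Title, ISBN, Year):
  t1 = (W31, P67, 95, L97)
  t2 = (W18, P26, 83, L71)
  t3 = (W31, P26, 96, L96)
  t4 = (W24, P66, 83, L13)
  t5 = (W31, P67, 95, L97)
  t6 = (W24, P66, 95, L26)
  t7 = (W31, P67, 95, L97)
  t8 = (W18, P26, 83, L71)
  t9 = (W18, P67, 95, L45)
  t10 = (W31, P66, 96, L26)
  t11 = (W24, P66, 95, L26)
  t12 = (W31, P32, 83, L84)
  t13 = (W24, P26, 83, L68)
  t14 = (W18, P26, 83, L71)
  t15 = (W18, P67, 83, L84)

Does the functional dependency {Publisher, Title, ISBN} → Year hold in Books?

Yes

(Publisher=W31, Title=P67, ISBN=95): rows 1, 5, 7 → Year = L97, L97, L97 ✓
(Publisher=W18, Title=P26, ISBN=83): rows 2, 8, 14 → Year = L71, L71, L71 ✓
(Publisher=W31, Title=P26, ISBN=96): row 3 → Year = L96 ✓
(Publisher=W24, Title=P66, ISBN=83): row 4 → Year = L13 ✓
(Publisher=W24, Title=P66, ISBN=95): rows 6, 11 → Year = L26, L26 ✓
(Publisher=W18, Title=P67, ISBN=95): row 9 → Year = L45 ✓
(Publisher=W31, Title=P66, ISBN=96): row 10 → Year = L26 ✓
(Publisher=W31, Title=P32, ISBN=83): row 12 → Year = L84 ✓
(Publisher=W24, Title=P26, ISBN=83): row 13 → Year = L68 ✓
(Publisher=W18, Title=P67, ISBN=83): row 15 → Year = L84 ✓
Every {Publisher, Title, ISBN} value is associated with a single Year value, so {Publisher, Title, ISBN} → Year holds.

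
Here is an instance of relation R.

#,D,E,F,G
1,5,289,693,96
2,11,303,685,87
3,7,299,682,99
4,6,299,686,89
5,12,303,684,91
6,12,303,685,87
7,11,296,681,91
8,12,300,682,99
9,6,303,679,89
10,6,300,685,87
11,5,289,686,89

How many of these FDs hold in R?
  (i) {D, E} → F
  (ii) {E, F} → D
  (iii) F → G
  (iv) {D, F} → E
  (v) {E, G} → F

3

(i) {D, E} → F: (D=5, E=289): rows 1, 11 → F takes values {693, 686} — violation; (D=12, E=303): rows 5, 6 → F takes values {684, 685} — violation — fails.
(ii) {E, F} → D: (E=303, F=685): rows 2, 6 → D takes values {11, 12} — violation — fails.
(iii) F → G: every LHS value maps to a single RHS value — holds.
(iv) {D, F} → E: every LHS value maps to a single RHS value — holds.
(v) {E, G} → F: every LHS value maps to a single RHS value — holds.
3 of the 5 dependencies hold.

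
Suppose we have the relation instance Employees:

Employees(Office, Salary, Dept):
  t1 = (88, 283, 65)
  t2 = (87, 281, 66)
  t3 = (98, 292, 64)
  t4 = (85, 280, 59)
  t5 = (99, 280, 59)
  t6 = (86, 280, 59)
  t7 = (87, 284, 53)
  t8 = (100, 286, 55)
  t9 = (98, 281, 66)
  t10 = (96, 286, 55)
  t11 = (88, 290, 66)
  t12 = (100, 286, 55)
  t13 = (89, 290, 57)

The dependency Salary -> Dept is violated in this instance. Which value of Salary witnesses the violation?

290

Salary=283: row 1 → Dept = 65 ✓
Salary=281: rows 2, 9 → Dept = 66, 66 ✓
Salary=292: row 3 → Dept = 64 ✓
Salary=280: rows 4, 5, 6 → Dept = 59, 59, 59 ✓
Salary=284: row 7 → Dept = 53 ✓
Salary=286: rows 8, 10, 12 → Dept = 55, 55, 55 ✓
Salary=290: rows 11, 13 → Dept takes values {66, 57} — violation
The only Salary value with inconsistent Dept is Salary=290.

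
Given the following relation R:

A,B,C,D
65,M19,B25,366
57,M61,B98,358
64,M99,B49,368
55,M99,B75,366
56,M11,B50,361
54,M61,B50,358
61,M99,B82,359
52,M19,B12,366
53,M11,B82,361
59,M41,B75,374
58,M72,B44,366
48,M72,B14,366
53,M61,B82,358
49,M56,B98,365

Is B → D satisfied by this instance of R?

No

B=M19: 2 rows → D = 366, 366 ✓
B=M61: 3 rows → D = 358, 358, 358 ✓
B=M99: 3 rows → D takes values {368, 366, 359} — violation
B=M11: 2 rows → D = 361, 361 ✓
B=M41: 1 row → D = 374 ✓
B=M72: 2 rows → D = 366, 366 ✓
B=M56: 1 row → D = 365 ✓
Two rows agree on B but differ on D, so B → D does not hold.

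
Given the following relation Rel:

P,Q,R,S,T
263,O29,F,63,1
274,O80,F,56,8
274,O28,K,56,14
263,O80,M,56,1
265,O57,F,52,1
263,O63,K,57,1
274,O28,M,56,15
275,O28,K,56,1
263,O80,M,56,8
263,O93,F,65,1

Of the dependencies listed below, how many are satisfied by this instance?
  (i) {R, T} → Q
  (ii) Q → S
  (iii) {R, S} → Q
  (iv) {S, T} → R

1

(i) {R, T} → Q: (R=F, T=1): 3 rows → Q takes values {O29, O57, O93} — violation; (R=K, T=1): 2 rows → Q takes values {O63, O28} — violation — fails.
(ii) Q → S: every LHS value maps to a single RHS value — holds.
(iii) {R, S} → Q: (R=M, S=56): 3 rows → Q takes values {O80, O28} — violation — fails.
(iv) {S, T} → R: (S=56, T=8): 2 rows → R takes values {F, M} — violation; (S=56, T=1): 2 rows → R takes values {M, K} — violation — fails.
1 of the 4 dependencies holds.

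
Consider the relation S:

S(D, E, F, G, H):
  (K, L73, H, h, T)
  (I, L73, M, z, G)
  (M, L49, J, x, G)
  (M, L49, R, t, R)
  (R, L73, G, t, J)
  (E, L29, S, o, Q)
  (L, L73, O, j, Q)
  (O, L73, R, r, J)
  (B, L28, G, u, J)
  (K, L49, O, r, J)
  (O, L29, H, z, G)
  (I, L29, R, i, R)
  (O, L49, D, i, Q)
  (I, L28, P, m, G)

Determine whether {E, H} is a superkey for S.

Two distinct rows share (E=L73, H=J), so {E, H} does not determine every attribute — not a superkey.

No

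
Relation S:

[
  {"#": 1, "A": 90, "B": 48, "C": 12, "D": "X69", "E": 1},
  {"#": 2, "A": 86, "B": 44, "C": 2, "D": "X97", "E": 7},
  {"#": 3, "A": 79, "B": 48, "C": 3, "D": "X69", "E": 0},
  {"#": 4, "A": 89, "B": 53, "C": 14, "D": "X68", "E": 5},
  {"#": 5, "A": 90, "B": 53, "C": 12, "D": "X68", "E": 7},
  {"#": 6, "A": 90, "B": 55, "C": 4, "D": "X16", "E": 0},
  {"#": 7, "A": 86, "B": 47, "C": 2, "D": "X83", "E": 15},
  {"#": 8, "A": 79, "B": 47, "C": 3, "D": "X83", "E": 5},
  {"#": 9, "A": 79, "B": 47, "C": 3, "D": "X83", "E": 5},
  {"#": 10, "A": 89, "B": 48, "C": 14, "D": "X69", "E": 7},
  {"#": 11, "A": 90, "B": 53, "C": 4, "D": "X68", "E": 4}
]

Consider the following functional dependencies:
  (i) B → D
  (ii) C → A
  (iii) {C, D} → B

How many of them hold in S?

(i) B → D: every LHS value maps to a single RHS value — holds.
(ii) C → A: every LHS value maps to a single RHS value — holds.
(iii) {C, D} → B: every LHS value maps to a single RHS value — holds.
3 of the 3 dependencies hold.

3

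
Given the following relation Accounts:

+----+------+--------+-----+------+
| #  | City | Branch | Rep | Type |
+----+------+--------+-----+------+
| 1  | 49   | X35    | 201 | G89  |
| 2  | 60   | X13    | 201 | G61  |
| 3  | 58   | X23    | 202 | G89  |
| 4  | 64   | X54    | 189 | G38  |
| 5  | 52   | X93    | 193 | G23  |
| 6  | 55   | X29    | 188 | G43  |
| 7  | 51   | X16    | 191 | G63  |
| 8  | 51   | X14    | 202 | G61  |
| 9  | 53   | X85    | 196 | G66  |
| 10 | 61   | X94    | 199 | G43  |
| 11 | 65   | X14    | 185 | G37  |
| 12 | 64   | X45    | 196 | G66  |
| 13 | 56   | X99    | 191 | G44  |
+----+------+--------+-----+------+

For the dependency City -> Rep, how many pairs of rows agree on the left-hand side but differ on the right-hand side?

City=64: violating pairs (4,12) — 1 pair.
City=51: violating pairs (7,8) — 1 pair.

2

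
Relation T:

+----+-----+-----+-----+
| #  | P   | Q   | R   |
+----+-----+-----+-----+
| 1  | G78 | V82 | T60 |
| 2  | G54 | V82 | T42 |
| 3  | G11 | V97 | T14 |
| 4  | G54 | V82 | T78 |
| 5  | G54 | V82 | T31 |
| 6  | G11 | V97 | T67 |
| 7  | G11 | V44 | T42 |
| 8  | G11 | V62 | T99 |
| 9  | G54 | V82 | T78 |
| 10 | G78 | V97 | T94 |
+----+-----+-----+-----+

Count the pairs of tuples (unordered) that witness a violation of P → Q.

6

P=G78: violating pairs (1,10) — 1 pair.
P=G54: all 4 rows agree on Q — 0 pairs.
P=G11: violating pairs (3,7), (3,8), (6,7), (6,8), (7,8) — 5 pairs.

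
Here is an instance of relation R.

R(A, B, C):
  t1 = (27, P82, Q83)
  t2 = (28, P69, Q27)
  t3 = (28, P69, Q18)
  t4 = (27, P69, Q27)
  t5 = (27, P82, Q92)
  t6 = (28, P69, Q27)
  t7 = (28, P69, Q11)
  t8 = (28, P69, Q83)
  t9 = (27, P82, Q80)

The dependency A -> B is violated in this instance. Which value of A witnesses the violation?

A=27: rows 1, 4, 5, 9 → B takes values {P82, P69} — violation
A=28: rows 2, 3, 6, 7, 8 → B = P69, P69, P69, P69, P69 ✓
The only A value with inconsistent B is A=27.

27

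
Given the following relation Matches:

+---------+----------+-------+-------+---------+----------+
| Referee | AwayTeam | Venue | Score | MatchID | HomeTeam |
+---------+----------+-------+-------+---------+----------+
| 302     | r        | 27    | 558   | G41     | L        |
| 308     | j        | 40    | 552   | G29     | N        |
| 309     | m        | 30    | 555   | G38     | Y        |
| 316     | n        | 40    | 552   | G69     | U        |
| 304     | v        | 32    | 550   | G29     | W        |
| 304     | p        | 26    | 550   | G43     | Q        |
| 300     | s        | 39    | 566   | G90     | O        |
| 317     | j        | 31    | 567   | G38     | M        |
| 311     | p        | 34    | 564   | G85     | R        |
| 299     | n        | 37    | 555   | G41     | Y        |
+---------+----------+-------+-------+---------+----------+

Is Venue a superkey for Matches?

Two distinct rows share Venue=40, so Venue does not determine every attribute — not a superkey.

No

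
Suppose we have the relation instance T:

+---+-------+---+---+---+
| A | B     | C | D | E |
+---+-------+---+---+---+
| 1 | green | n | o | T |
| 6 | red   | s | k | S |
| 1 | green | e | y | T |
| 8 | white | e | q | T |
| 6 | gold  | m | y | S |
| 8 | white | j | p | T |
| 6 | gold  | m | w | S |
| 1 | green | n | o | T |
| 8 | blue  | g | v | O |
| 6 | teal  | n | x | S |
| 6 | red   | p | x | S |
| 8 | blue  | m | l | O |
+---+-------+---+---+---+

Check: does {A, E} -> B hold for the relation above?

(A=1, E=T): 3 rows → B = green, green, green ✓
(A=6, E=S): 5 rows → B takes values {red, gold, teal} — violation
(A=8, E=T): 2 rows → B = white, white ✓
(A=8, E=O): 2 rows → B = blue, blue ✓
Two rows agree on {A, E} but differ on B, so {A, E} -> B does not hold.

No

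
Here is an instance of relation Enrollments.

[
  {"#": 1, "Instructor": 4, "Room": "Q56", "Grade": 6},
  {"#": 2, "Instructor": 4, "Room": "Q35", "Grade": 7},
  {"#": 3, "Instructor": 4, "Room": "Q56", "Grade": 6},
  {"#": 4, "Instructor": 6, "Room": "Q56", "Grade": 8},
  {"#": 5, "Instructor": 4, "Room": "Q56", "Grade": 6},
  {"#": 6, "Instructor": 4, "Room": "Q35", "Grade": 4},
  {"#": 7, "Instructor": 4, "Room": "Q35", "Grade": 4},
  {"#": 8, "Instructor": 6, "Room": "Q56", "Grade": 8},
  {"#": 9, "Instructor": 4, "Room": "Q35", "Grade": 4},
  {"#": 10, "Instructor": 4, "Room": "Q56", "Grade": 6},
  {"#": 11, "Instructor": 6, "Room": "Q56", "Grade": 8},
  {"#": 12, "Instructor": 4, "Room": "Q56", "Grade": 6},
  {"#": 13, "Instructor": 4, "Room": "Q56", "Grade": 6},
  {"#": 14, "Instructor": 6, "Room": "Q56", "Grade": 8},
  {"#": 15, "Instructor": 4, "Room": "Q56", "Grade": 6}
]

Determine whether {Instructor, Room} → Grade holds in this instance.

(Instructor=4, Room=Q56): rows 1, 3, 5, 10, 12, 13, 15 → Grade = 6, 6, 6, 6, 6, 6, 6 ✓
(Instructor=4, Room=Q35): rows 2, 6, 7, 9 → Grade takes values {7, 4} — violation
(Instructor=6, Room=Q56): rows 4, 8, 11, 14 → Grade = 8, 8, 8, 8 ✓
Two rows agree on {Instructor, Room} but differ on Grade, so {Instructor, Room} → Grade does not hold.

No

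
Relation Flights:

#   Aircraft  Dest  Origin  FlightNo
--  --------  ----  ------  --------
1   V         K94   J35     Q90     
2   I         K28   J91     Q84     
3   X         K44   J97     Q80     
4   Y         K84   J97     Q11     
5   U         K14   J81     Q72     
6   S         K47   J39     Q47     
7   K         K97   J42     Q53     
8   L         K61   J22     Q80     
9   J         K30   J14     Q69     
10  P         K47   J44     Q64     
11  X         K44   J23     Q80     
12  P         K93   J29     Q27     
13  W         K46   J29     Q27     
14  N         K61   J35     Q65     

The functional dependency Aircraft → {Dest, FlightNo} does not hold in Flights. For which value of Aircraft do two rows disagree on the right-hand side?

P

Aircraft=V: row 1 → {Dest,FlightNo} = (K94, Q90) ✓
Aircraft=I: row 2 → {Dest,FlightNo} = (K28, Q84) ✓
Aircraft=X: rows 3, 11 → {Dest,FlightNo} = (K44, Q80), (K44, Q80) ✓
Aircraft=Y: row 4 → {Dest,FlightNo} = (K84, Q11) ✓
Aircraft=U: row 5 → {Dest,FlightNo} = (K14, Q72) ✓
Aircraft=S: row 6 → {Dest,FlightNo} = (K47, Q47) ✓
Aircraft=K: row 7 → {Dest,FlightNo} = (K97, Q53) ✓
Aircraft=L: row 8 → {Dest,FlightNo} = (K61, Q80) ✓
Aircraft=J: row 9 → {Dest,FlightNo} = (K30, Q69) ✓
Aircraft=P: rows 10, 12 → {Dest,FlightNo} takes values {(K47, Q64), (K93, Q27)} — violation
Aircraft=W: row 13 → {Dest,FlightNo} = (K46, Q27) ✓
Aircraft=N: row 14 → {Dest,FlightNo} = (K61, Q65) ✓
The only Aircraft value with inconsistent RHS is Aircraft=P.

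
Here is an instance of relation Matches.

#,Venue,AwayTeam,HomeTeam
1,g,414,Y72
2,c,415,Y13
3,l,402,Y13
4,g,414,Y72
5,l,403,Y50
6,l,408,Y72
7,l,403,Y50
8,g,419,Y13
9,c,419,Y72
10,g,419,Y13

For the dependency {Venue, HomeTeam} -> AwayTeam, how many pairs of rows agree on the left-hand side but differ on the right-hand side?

(Venue=g, HomeTeam=Y72): all 2 rows agree on AwayTeam — 0 pairs.
(Venue=l, HomeTeam=Y50): all 2 rows agree on AwayTeam — 0 pairs.
(Venue=g, HomeTeam=Y13): all 2 rows agree on AwayTeam — 0 pairs.

0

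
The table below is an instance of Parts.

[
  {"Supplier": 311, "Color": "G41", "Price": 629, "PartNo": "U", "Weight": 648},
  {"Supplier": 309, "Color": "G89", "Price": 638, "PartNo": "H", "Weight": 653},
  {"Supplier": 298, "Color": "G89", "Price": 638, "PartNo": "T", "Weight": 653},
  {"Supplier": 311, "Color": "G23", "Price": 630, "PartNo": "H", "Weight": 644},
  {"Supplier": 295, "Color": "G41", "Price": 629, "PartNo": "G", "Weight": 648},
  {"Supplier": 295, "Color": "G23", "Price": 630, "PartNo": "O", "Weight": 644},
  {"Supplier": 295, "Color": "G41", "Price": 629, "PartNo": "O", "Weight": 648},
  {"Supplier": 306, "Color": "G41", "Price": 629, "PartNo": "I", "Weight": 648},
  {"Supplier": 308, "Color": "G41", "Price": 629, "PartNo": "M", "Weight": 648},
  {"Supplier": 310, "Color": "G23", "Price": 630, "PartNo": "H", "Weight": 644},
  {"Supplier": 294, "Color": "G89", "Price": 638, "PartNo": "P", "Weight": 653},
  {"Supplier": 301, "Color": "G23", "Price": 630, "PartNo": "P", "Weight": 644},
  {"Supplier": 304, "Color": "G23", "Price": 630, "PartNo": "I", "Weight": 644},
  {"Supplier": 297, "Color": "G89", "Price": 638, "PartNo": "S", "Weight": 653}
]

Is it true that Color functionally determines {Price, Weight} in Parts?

Color=G41: 5 rows → {Price,Weight} = (629, 648), (629, 648), (629, 648), (629, 648), (629, 648) ✓
Color=G89: 4 rows → {Price,Weight} = (638, 653), (638, 653), (638, 653), (638, 653) ✓
Color=G23: 5 rows → {Price,Weight} = (630, 644), (630, 644), (630, 644), (630, 644), (630, 644) ✓
Every Color value is associated with a single {Price, Weight} value, so Color -> {Price, Weight} holds.

Yes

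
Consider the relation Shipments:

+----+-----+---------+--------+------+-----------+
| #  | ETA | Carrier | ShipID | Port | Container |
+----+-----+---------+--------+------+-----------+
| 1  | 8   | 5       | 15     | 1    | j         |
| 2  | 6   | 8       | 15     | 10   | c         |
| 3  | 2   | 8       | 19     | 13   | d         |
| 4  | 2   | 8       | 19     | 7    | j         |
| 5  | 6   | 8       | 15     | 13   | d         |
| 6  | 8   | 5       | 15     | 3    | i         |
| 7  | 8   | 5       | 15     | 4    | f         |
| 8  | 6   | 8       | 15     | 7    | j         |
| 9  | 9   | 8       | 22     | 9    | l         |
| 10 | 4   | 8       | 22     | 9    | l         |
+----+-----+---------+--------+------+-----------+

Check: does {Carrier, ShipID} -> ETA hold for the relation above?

No

(Carrier=5, ShipID=15): rows 1, 6, 7 → ETA = 8, 8, 8 ✓
(Carrier=8, ShipID=15): rows 2, 5, 8 → ETA = 6, 6, 6 ✓
(Carrier=8, ShipID=19): rows 3, 4 → ETA = 2, 2 ✓
(Carrier=8, ShipID=22): rows 9, 10 → ETA takes values {9, 4} — violation
Two rows agree on {Carrier, ShipID} but differ on ETA, so {Carrier, ShipID} -> ETA does not hold.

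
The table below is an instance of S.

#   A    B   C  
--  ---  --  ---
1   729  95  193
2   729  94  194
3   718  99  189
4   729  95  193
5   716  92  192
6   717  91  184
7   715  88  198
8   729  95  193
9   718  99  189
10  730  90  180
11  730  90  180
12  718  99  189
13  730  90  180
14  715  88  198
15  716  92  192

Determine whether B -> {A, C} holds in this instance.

Yes

B=95: rows 1, 4, 8 → {A,C} = (729, 193), (729, 193), (729, 193) ✓
B=94: row 2 → {A,C} = (729, 194) ✓
B=99: rows 3, 9, 12 → {A,C} = (718, 189), (718, 189), (718, 189) ✓
B=92: rows 5, 15 → {A,C} = (716, 192), (716, 192) ✓
B=91: row 6 → {A,C} = (717, 184) ✓
B=88: rows 7, 14 → {A,C} = (715, 198), (715, 198) ✓
B=90: rows 10, 11, 13 → {A,C} = (730, 180), (730, 180), (730, 180) ✓
Every B value is associated with a single {A, C} value, so B -> {A, C} holds.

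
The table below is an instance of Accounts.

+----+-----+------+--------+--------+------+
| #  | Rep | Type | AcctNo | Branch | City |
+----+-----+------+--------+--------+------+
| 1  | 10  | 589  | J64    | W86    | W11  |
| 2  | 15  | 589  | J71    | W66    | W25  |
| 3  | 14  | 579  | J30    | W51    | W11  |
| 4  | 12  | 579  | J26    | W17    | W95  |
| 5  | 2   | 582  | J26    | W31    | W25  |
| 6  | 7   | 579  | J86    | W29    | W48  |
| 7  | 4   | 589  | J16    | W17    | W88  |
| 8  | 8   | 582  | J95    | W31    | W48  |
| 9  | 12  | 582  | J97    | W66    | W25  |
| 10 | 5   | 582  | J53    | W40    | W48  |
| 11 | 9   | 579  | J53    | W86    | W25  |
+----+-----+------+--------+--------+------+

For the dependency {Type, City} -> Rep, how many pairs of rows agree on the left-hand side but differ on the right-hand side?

(Type=582, City=W25): violating pairs (5,9) — 1 pair.
(Type=582, City=W48): violating pairs (8,10) — 1 pair.

2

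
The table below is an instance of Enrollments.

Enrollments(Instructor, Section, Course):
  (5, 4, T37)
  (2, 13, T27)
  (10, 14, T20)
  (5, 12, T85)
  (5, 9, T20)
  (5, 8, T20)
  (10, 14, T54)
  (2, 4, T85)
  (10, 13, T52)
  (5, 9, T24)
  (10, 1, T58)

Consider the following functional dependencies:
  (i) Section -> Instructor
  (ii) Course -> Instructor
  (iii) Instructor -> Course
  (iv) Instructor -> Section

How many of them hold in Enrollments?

(i) Section -> Instructor: Section=4: 2 rows → Instructor takes values {5, 2} — violation; Section=13: 2 rows → Instructor takes values {2, 10} — violation — fails.
(ii) Course -> Instructor: Course=T20: 3 rows → Instructor takes values {10, 5} — violation; Course=T85: 2 rows → Instructor takes values {5, 2} — violation — fails.
(iii) Instructor -> Course: Instructor=5: 5 rows → Course takes values {T37, T85, T20, T24} — violation; Instructor=2: 2 rows → Course takes values {T27, T85} — violation; Instructor=10: 4 rows → Course takes values {T20, T54, T52, T58} — violation — fails.
(iv) Instructor -> Section: Instructor=5: 5 rows → Section takes values {4, 12, 9, 8} — violation; Instructor=2: 2 rows → Section takes values {13, 4} — violation; Instructor=10: 4 rows → Section takes values {14, 13, 1} — violation — fails.
None of the 4 dependencies hold.

0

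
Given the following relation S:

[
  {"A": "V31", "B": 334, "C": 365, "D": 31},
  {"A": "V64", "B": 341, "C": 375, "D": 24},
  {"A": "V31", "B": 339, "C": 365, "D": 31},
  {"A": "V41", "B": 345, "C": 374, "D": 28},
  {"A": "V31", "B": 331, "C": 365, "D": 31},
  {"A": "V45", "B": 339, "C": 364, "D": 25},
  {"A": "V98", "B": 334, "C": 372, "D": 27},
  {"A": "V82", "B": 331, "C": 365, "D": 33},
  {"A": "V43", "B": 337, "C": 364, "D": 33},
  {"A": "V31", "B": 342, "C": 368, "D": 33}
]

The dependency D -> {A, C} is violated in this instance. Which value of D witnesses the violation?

D=31: 3 rows → {A,C} = (V31, 365), (V31, 365), (V31, 365) ✓
D=24: 1 row → {A,C} = (V64, 375) ✓
D=28: 1 row → {A,C} = (V41, 374) ✓
D=25: 1 row → {A,C} = (V45, 364) ✓
D=27: 1 row → {A,C} = (V98, 372) ✓
D=33: 3 rows → {A,C} takes values {(V82, 365), (V43, 364), (V31, 368)} — violation
The only D value with inconsistent RHS is D=33.

33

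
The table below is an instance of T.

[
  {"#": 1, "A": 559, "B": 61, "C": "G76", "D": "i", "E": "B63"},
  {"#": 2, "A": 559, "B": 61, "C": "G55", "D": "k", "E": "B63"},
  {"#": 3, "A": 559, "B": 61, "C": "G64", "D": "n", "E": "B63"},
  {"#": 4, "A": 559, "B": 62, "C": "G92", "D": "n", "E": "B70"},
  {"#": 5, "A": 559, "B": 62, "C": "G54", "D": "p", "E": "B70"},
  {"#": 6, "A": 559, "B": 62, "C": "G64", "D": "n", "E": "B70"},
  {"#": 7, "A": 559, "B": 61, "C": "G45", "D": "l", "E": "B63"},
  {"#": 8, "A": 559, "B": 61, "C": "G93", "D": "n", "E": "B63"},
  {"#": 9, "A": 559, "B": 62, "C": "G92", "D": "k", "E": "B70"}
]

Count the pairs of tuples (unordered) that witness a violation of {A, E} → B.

(A=559, E=B63): all 5 rows agree on B — 0 pairs.
(A=559, E=B70): all 4 rows agree on B — 0 pairs.

0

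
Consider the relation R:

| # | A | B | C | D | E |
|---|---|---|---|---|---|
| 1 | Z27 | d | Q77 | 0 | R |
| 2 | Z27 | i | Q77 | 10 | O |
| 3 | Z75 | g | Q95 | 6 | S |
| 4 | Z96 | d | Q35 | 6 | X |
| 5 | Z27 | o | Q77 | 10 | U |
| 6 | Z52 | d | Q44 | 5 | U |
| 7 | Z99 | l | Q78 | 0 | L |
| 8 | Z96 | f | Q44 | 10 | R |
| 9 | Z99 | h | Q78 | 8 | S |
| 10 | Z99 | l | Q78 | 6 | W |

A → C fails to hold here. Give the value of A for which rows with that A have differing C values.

A=Z27: rows 1, 2, 5 → C = Q77, Q77, Q77 ✓
A=Z75: row 3 → C = Q95 ✓
A=Z96: rows 4, 8 → C takes values {Q35, Q44} — violation
A=Z52: row 6 → C = Q44 ✓
A=Z99: rows 7, 9, 10 → C = Q78, Q78, Q78 ✓
The only A value with inconsistent C is A=Z96.

Z96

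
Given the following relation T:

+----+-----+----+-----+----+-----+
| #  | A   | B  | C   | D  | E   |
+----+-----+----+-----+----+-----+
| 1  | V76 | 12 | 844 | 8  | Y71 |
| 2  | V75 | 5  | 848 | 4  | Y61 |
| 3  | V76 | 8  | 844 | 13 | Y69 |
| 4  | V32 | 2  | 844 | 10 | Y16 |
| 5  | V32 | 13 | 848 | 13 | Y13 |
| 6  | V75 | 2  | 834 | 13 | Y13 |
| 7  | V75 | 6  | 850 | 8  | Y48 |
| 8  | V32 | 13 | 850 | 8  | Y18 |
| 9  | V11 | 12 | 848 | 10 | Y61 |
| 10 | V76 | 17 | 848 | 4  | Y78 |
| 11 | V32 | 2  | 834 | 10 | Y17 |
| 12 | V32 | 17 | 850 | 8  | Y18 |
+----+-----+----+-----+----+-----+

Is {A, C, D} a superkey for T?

No

Rows 8 and 12 have the same {A, C, D} value (A=V32, C=850, D=8) but are distinct tuples, so {A, C, D} does not determine every attribute — not a superkey.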